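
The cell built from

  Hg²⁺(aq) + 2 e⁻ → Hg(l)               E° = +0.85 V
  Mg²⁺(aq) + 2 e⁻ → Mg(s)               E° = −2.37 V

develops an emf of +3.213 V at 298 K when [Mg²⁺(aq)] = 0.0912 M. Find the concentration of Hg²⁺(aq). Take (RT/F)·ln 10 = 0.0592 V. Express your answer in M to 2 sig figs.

0.053 M

The Hg²⁺/Hg couple has the larger reduction potential, so it is the cathode: E°cell = +0.85 − (−2.37) = +3.22 V and n = 2.
Rearranging E = E° − (0.0592/n)·log Q gives log Q = 2(+3.22 − (+3.213))/0.0592 = 0.236.
For Hg²⁺(aq) + Mg(s) → Hg(l) + Mg²⁺(aq), the reaction quotient is Q = [Mg²⁺(aq)] / [Hg²⁺(aq)].
Substituting the known concentrations and solving, log [Hg²⁺(aq)] = −1.276 and [Hg²⁺(aq)] = 0.053 M.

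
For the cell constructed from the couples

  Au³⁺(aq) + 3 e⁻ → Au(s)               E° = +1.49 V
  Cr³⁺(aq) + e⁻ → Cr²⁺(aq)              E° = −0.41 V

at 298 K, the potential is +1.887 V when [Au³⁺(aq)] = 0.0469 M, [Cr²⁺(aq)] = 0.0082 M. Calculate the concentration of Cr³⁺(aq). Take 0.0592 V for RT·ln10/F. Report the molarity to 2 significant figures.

The Au³⁺/Au couple has the larger reduction potential, so it is the cathode: E°cell = +1.49 − (−0.41) = +1.90 V and n = 3.
Rearranging E = E° − (0.0592/n)·log Q gives log Q = 3(+1.90 − (+1.887))/0.0592 = 0.659.
Balancing electrons gives Au³⁺(aq) + 3 Cr²⁺(aq) → Au(s) + 3 Cr³⁺(aq); thus Q = [Cr³⁺(aq)]^3 / ([Au³⁺(aq)]·[Cr²⁺(aq)]^3).
Isolating [Cr³⁺(aq)] in Q = 10^{0.659} yields log [Cr³⁺(aq)] = −2.309, i.e. 0.0049 M.

0.0049 M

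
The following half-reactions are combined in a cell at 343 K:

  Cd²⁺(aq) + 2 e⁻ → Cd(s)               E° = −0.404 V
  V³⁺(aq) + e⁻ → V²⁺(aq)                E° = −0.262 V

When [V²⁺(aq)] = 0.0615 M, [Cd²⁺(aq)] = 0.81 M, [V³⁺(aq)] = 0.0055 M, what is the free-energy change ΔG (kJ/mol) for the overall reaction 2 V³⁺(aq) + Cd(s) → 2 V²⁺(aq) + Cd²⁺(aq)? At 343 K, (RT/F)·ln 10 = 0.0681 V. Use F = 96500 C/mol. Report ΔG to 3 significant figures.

−14.2 kJ/mol

E°cell = −0.262 − (−0.404) = +0.142 V; the balanced reaction transfers n = 2 electrons.
Q = ([V²⁺(aq)]^2·[Cd²⁺(aq)]) / [V³⁺(aq)]^2 = 101, so log Q = 2.006 and E = +0.142 − (0.0681/2)(2.006) = +0.0737 V.
ΔG = −nFE = −(2)(96500)(+0.0737) J/mol = −14.2 kJ/mol.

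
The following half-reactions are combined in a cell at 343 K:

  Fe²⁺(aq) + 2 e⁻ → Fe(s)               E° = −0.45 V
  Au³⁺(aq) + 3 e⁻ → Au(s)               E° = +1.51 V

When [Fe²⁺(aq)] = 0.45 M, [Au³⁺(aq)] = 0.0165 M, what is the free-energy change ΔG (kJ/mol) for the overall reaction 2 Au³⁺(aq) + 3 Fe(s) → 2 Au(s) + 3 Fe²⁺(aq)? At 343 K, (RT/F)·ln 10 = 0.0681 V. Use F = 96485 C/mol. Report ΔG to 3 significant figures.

The standard cell potential is +1.51 − (−0.45) = +1.96 V, with n = 6 electrons in the balanced equation.
Q = [Fe²⁺(aq)]^3 / [Au³⁺(aq)]^2 = 335, so log Q = 2.525 and E = +1.96 − (0.0681/6)(2.525) = +1.9313 V.
Finally ΔG = −nFE = −(6)(96485 C/mol)(+1.9313 V) = −1120 kJ/mol.

−1120 kJ/mol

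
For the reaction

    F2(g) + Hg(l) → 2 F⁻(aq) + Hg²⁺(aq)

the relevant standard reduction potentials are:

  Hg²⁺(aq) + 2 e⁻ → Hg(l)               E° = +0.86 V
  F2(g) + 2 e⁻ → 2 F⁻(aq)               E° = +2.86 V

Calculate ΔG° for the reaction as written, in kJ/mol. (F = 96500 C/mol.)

In the reaction as written F2(g) is reduced, so the F₂/F⁻ couple is the cathode and Hg²⁺/Hg is the anode.
E°cell = +2.86 − (+0.86) = +2.00 V; balancing electrons gives n = 2.
ΔG° = −nFE°cell = −(2)(96500)(+2.00) J/mol = −386 kJ/mol.

−386 kJ/mol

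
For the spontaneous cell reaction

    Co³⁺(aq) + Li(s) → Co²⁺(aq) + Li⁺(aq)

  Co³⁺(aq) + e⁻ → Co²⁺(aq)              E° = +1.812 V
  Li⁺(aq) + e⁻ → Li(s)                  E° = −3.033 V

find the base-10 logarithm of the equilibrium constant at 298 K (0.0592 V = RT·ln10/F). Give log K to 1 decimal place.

The Co³⁺/Co²⁺ couple is reduced (cathode); E°cell = +1.812 − (−3.033) = +4.845 V with n = 1.
At equilibrium E = 0, so log K = nE°cell / 0.0592 = (1)(+4.845) / 0.0592 = 81.8.

log K = 81.8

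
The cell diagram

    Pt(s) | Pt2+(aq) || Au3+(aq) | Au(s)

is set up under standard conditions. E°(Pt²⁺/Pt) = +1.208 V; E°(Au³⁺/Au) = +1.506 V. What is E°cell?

By convention the left-hand electrode in cell notation is the anode (oxidation) and the right-hand electrode is the cathode (reduction).
E°cell = E°(right) − E°(left) = +1.506 − (+1.208) = +0.298 V.

+0.298 V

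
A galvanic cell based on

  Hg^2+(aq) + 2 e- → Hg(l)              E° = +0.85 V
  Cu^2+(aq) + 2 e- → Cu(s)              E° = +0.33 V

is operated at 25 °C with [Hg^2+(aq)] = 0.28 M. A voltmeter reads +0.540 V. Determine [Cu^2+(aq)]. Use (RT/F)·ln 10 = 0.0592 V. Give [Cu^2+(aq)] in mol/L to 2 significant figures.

With Hg²⁺/Hg at the cathode and Cu²⁺/Cu at the anode, E°cell = +0.85 − (+0.33) = +0.52 V (n = 2).
Rearranging E = E° − (0.0592/n)·log Q gives log Q = 2(+0.52 − (+0.540))/0.0592 = −0.676.
The balanced reaction is Hg^2+(aq) + Cu(s) → Hg(l) + Cu^2+(aq), so Q = [Cu^2+(aq)] / [Hg^2+(aq)].
Substituting the known concentrations and solving, log [Cu^2+(aq)] = −1.229 and [Cu^2+(aq)] = 0.059 M.

0.059 M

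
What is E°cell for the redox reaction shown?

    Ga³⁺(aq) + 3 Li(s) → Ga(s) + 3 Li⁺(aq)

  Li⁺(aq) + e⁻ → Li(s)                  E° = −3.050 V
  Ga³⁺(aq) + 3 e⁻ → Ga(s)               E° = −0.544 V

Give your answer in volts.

Ga³⁺(aq) gains electrons, so the Ga³⁺/Ga couple is the cathode; the Li⁺/Li couple is the anode.
E°cell = E°(cathode) − E°(anode) = −0.544 − (−3.050) = +2.506 V.
The positive value indicates the reaction is spontaneous as written.

+2.506 V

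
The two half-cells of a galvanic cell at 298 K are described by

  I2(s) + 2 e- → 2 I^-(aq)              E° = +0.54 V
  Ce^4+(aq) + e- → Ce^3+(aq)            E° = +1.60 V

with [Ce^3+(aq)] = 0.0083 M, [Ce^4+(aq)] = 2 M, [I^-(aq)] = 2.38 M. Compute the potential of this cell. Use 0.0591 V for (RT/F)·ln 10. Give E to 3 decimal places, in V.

+1.223 V

The Ce⁴⁺/Ce³⁺ couple has the more positive E°, so it is the cathode; I₂/I⁻ is the anode.
E°cell = +1.60 − (+0.54) = +1.06 V, with n = 2 electrons transferred.
For the overall reaction 2 Ce^4+(aq) + 2 I^-(aq) → 2 Ce^3+(aq) + I2(s), Q = [Ce^3+(aq)]^2 / ([Ce^4+(aq)]^2·[I^-(aq)]^2) = 3.04×10^−6, giving log Q = −5.517.
By the Nernst equation, E = +1.06 − (0.0591/2)·(−5.517) = +1.223 V.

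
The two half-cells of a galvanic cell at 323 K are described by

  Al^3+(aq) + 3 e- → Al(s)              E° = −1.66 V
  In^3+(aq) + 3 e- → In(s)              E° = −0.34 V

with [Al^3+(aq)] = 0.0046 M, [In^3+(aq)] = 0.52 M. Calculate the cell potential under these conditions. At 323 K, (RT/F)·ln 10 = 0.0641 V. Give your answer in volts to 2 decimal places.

Since E°(In³⁺/In) > E°(Al³⁺/Al), In³⁺/In serves as the cathode.
E°cell = E°cat − E°an = −0.34 − (−1.66) = +1.32 V; n = 3.
Balancing gives In^3+(aq) + Al(s) → In(s) + Al^3+(aq); hence Q = [Al^3+(aq)] / [In^3+(aq)] = 0.00885 (log Q = −2.053).
E = E° − (0.0641/n)·log Q = +1.32 − (0.0641/3)(−2.053) = +1.36 V.

+1.36 V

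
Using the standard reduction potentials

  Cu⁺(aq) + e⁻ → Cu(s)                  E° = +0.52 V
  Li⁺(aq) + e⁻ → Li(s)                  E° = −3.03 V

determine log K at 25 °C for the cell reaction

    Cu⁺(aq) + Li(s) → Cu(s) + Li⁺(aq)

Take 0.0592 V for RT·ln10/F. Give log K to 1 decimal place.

The Cu⁺/Cu couple is reduced (cathode); E°cell = +0.52 − (−3.03) = +3.55 V with n = 1.
At equilibrium E = 0, so log K = nE°cell / 0.0592 = (1)(+3.55) / 0.0592 = 60.0.

log K = 60.0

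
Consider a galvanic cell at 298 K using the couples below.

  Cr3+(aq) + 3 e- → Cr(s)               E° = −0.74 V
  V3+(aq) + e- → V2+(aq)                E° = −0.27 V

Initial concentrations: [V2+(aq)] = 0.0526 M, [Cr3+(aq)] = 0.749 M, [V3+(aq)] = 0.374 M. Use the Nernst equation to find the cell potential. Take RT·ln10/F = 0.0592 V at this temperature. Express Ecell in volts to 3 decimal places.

+0.523 V

Since E°(V³⁺/V²⁺) > E°(Cr³⁺/Cr), V³⁺/V²⁺ serves as the cathode.
E°cell = −0.27 − (−0.74) = +0.47 V, with n = 3 electrons transferred.
For the overall reaction 3 V3+(aq) + Cr(s) → 3 V2+(aq) + Cr3+(aq), Q = ([V2+(aq)]^3·[Cr3+(aq)]) / [V3+(aq)]^3 = 0.00208, giving log Q = −2.681.
Applying E = E° − (RT ln10/nF)·log Q gives +0.47 − (0.0592/3)(−2.681) = +0.523 V.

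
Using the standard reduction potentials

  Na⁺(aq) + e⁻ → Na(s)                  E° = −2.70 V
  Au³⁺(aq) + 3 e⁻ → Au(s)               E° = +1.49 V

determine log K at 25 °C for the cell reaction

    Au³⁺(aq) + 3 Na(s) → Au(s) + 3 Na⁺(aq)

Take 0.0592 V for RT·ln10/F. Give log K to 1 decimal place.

log K = 212.3

The Au³⁺/Au couple is reduced (cathode); E°cell = +1.49 − (−2.70) = +4.19 V with n = 3.
At equilibrium E = 0, so log K = nE°cell / 0.0592 = (3)(+4.19) / 0.0592 = 212.3.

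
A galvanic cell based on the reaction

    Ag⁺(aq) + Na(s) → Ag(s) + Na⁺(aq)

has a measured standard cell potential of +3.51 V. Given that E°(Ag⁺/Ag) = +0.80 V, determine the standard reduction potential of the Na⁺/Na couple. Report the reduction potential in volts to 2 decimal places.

In the reaction as written the Ag⁺/Ag couple is reduced (cathode) and Na⁺/Na is oxidized (anode), so E°cell = E°(Ag⁺/Ag) − E°(Na⁺/Na).
E°(Na⁺/Na) = E°(cathode) − E°cell = +0.80 − (+3.51) = −2.71 V.

−2.71 V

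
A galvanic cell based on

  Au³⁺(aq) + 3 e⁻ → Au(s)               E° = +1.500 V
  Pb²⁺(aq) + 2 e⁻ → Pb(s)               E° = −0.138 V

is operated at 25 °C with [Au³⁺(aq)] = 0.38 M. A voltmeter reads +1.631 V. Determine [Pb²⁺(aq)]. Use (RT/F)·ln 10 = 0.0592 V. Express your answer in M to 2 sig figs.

The Au³⁺/Au couple has the larger reduction potential, so it is the cathode: E°cell = +1.500 − (−0.138) = +1.638 V and n = 6.
Since E = E° − (0.0592/n)·log Q, log Q = n(E° − E)/0.0592 = 0.709.
Balancing electrons gives 2 Au³⁺(aq) + 3 Pb(s) → 2 Au(s) + 3 Pb²⁺(aq); thus Q = [Pb²⁺(aq)]^3 / [Au³⁺(aq)]^2.
Substituting the known concentrations and solving, log [Pb²⁺(aq)] = −0.044 and [Pb²⁺(aq)] = 0.90 M.

0.90 M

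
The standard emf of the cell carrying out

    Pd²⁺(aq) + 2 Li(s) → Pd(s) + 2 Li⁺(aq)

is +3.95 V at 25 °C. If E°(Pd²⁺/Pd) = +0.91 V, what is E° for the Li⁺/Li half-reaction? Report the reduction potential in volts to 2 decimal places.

In the reaction as written the Pd²⁺/Pd couple is reduced (cathode) and Li⁺/Li is oxidized (anode), so E°cell = E°(Pd²⁺/Pd) − E°(Li⁺/Li).
E°(Li⁺/Li) = E°(cathode) − E°cell = +0.91 − (+3.95) = −3.04 V.

−3.04 V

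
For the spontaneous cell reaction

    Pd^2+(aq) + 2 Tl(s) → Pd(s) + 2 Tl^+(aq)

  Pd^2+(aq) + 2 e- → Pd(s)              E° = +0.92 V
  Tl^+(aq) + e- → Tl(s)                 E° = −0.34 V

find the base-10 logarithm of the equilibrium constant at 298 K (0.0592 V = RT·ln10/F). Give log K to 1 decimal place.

log K = 42.6

The Pd²⁺/Pd couple is reduced (cathode); E°cell = +0.92 − (−0.34) = +1.26 V with n = 2.
At equilibrium E = 0, so log K = nE°cell / 0.0592 = (2)(+1.26) / 0.0592 = 42.6.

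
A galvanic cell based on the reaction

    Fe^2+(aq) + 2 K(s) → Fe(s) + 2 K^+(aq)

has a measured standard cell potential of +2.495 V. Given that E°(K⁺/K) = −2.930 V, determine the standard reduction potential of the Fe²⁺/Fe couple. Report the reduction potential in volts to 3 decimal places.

In the reaction as written the Fe²⁺/Fe couple is reduced (cathode) and K⁺/K is oxidized (anode), so E°cell = E°(Fe²⁺/Fe) − E°(K⁺/K).
E°(Fe²⁺/Fe) = E°cell + E°(anode) = +2.495 + (−2.930) = −0.435 V.

−0.435 V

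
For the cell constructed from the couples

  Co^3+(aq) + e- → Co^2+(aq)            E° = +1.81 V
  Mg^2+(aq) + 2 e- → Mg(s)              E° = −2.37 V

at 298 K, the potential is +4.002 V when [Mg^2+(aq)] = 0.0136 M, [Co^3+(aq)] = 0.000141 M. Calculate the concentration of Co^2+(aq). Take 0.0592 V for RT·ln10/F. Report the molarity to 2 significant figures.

1.2 M

Co³⁺/Co²⁺ is the cathode (higher E°); E°cell = +1.81 − (−2.37) = +4.18 V with n = 2.
Since E = E° − (0.0592/n)·log Q, log Q = n(E° − E)/0.0592 = 6.014.
For 2 Co^3+(aq) + Mg(s) → 2 Co^2+(aq) + Mg^2+(aq), the reaction quotient is Q = ([Co^2+(aq)]^2·[Mg^2+(aq)]) / [Co^3+(aq)]^2.
Isolating [Co^2+(aq)] in Q = 10^{6.014} yields log [Co^2+(aq)] = 0.089, i.e. 1.2 M.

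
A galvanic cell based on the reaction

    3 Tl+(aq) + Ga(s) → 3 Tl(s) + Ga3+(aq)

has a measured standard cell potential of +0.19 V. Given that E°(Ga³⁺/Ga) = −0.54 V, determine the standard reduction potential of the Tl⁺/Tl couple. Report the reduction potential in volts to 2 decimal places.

−0.35 V

In the reaction as written the Tl⁺/Tl couple is reduced (cathode) and Ga³⁺/Ga is oxidized (anode), so E°cell = E°(Tl⁺/Tl) − E°(Ga³⁺/Ga).
E°(Tl⁺/Tl) = E°cell + E°(anode) = +0.19 + (−0.54) = −0.35 V.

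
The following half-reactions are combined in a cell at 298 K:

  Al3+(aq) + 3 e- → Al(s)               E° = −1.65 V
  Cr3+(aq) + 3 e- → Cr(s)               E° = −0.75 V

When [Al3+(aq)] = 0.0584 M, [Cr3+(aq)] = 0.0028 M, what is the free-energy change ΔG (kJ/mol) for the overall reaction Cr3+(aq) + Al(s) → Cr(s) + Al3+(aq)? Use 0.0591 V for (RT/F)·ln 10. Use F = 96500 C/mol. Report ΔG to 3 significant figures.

E°cell = −0.75 − (−1.65) = +0.90 V; the balanced reaction transfers n = 3 electrons.
The reaction quotient is [Al3+(aq)] / [Cr3+(aq)] = 20.9; by Nernst, E = +0.90 − (0.0591/3)(1.319) = +0.8740 V.
Finally ΔG = −nFE = −(3)(96500 C/mol)(+0.8740 V) = −253 kJ/mol.

−253 kJ/mol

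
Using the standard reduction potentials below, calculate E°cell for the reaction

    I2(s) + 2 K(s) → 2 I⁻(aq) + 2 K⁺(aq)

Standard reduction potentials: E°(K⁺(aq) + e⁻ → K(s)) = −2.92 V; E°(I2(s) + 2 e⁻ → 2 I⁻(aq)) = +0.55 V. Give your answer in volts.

+3.47 V

I2(s) gains electrons, so the I₂/I⁻ couple is the cathode; the K⁺/K couple is the anode.
E°cell = E°(cathode) − E°(anode) = +0.55 − (−2.92) = +3.47 V.
The positive value indicates the reaction is spontaneous as written.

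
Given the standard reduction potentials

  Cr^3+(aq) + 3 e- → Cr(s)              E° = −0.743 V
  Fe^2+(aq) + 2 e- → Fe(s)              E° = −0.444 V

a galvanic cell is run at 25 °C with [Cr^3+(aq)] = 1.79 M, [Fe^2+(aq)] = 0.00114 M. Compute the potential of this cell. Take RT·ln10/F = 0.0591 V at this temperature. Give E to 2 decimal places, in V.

Since E°(Fe²⁺/Fe) > E°(Cr³⁺/Cr), Fe²⁺/Fe serves as the cathode.
The standard potential is −0.444 − (−0.743) = +0.299 V and the balanced reaction transfers n = 6 electrons.
For the overall reaction 3 Fe^2+(aq) + 2 Cr(s) → 3 Fe(s) + 2 Cr^3+(aq), Q = [Cr^3+(aq)]^2 / [Fe^2+(aq)]^3 = 2.16×10^9, giving log Q = 9.335.
By the Nernst equation, E = +0.299 − (0.0591/6)·(9.335) = +0.21 V.

+0.21 V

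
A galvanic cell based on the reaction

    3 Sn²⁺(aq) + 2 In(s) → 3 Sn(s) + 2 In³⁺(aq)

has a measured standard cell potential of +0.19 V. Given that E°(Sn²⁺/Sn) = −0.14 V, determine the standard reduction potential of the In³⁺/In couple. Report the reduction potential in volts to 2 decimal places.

−0.33 V

In the reaction as written the Sn²⁺/Sn couple is reduced (cathode) and In³⁺/In is oxidized (anode), so E°cell = E°(Sn²⁺/Sn) − E°(In³⁺/In).
E°(In³⁺/In) = E°(cathode) − E°cell = −0.14 − (+0.19) = −0.33 V.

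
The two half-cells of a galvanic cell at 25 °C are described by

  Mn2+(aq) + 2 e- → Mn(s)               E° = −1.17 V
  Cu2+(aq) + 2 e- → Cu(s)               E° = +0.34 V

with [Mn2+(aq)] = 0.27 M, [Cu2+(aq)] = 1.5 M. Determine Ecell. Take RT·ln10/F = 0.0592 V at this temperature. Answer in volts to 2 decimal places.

+1.53 V

Since E°(Cu²⁺/Cu) > E°(Mn²⁺/Mn), Cu²⁺/Cu serves as the cathode.
E°cell = E°cat − E°an = +0.34 − (−1.17) = +1.51 V; n = 2.
For the overall reaction Cu2+(aq) + Mn(s) → Cu(s) + Mn2+(aq), Q = [Mn2+(aq)] / [Cu2+(aq)] = 0.18, giving log Q = −0.745.
Applying E = E° − (RT ln10/nF)·log Q gives +1.51 − (0.0592/2)(−0.745) = +1.53 V.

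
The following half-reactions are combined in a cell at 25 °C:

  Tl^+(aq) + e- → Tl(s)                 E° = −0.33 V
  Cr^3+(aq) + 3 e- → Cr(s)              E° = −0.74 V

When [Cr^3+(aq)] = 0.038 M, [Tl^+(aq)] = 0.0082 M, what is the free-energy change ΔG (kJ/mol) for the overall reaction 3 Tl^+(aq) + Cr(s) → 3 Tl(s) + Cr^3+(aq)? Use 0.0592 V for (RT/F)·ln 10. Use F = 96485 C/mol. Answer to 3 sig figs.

With Tl⁺/Tl reduced at the cathode, E°cell = −0.33 − (−0.74) = +0.41 V and n = 3.
Here Q = [Cr^3+(aq)] / [Tl^+(aq)]^3 = 6.89×10^4 (log Q = 4.838), giving E = +0.41 − (0.0592/3)·(4.838) = +0.3145 V.
ΔG = −nFE = −(3)(96485)(+0.3145) J/mol = −91.0 kJ/mol.

−91.0 kJ/mol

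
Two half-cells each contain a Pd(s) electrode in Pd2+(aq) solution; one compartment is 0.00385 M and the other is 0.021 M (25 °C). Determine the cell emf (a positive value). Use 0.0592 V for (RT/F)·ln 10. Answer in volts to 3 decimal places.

For a concentration cell E°cell = 0, since both electrodes use the same couple.
The compartment with the higher Pd2+(aq) concentration (0.021 M) acts as the cathode; ions are reduced there and produced at the dilute (0.00385 M) anode.
With n = 2, Ecell = −(0.0592/2)·log([dilute]/[conc]) = −(0.0592/2)·log(0.00385/0.021) = +0.022 V.

0.022 V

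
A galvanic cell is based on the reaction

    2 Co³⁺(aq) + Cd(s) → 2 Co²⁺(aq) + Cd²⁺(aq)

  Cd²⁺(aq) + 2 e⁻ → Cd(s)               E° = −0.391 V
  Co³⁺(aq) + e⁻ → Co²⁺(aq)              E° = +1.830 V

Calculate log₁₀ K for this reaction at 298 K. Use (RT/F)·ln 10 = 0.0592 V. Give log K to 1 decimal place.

log K = 75.0

The Co³⁺/Co²⁺ couple is reduced (cathode); E°cell = +1.830 − (−0.391) = +2.221 V with n = 2.
At equilibrium E = 0, so log K = nE°cell / 0.0592 = (2)(+2.221) / 0.0592 = 75.0.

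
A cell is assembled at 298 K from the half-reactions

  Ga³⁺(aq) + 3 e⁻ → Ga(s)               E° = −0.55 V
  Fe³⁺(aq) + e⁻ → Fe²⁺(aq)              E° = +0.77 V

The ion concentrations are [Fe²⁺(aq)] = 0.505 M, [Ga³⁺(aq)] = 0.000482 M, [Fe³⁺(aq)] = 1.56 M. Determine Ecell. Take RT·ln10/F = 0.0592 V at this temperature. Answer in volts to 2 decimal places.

+1.41 V

Fe³⁺/Fe²⁺ is reduced (cathode, E° = +0.77 V) and Ga³⁺/Ga is oxidized (anode).
The standard potential is +0.77 − (−0.55) = +1.32 V and the balanced reaction transfers n = 3 electrons.
Balancing gives 3 Fe³⁺(aq) + Ga(s) → 3 Fe²⁺(aq) + Ga³⁺(aq); hence Q = ([Fe²⁺(aq)]^3·[Ga³⁺(aq)]) / [Fe³⁺(aq)]^3 = 1.64×10^−5 (log Q = −4.786).
E = E° − (0.0592/n)·log Q = +1.32 − (0.0592/3)(−4.786) = +1.41 V.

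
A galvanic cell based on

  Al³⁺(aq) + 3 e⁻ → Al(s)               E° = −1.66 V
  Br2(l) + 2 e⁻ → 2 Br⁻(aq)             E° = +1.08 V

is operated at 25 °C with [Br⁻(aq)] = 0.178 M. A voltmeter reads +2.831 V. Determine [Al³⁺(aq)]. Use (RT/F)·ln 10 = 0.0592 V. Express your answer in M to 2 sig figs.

The Br₂/Br⁻ couple has the larger reduction potential, so it is the cathode: E°cell = +1.08 − (−1.66) = +2.74 V and n = 6.
Since E = E° − (0.0592/n)·log Q, log Q = n(E° − E)/0.0592 = −9.223.
Balancing electrons gives 3 Br2(l) + 2 Al(s) → 6 Br⁻(aq) + 2 Al³⁺(aq); thus Q = [Br⁻(aq)]^6·[Al³⁺(aq)]^2.
Substituting the known concentrations and solving, log [Al³⁺(aq)] = −2.363 and [Al³⁺(aq)] = 0.0043 M.

0.0043 M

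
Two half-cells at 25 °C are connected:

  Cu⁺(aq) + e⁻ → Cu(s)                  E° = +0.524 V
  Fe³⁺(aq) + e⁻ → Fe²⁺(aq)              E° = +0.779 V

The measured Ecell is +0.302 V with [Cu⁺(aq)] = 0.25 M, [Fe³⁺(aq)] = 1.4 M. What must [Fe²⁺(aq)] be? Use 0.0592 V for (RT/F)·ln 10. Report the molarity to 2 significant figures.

The Fe³⁺/Fe²⁺ couple has the larger reduction potential, so it is the cathode: E°cell = +0.779 − (+0.524) = +0.255 V and n = 1.
From the Nernst equation, log Q = n(E° − E)/0.0592 = 1·(+0.255 − (+0.302))/0.0592 = −0.794.
Balancing electrons gives Fe³⁺(aq) + Cu(s) → Fe²⁺(aq) + Cu⁺(aq); thus Q = ([Fe²⁺(aq)]·[Cu⁺(aq)]) / [Fe³⁺(aq)].
Solving for the unknown gives log [Fe²⁺(aq)] = −0.046, so [Fe²⁺(aq)] ≈ 0.90 M.

0.90 M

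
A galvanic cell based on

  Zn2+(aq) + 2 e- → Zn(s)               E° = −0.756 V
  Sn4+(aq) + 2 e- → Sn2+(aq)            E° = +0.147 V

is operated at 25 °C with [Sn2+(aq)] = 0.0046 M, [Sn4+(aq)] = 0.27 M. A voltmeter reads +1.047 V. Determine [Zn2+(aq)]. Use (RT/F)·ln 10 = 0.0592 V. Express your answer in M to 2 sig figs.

0.00080 M

Sn⁴⁺/Sn²⁺ is the cathode (higher E°); E°cell = +0.147 − (−0.756) = +0.903 V with n = 2.
Rearranging E = E° − (0.0592/n)·log Q gives log Q = 2(+0.903 − (+1.047))/0.0592 = −4.865.
The balanced reaction is Sn4+(aq) + Zn(s) → Sn2+(aq) + Zn2+(aq), so Q = ([Sn2+(aq)]·[Zn2+(aq)]) / [Sn4+(aq)].
Isolating [Zn2+(aq)] in Q = 10^{−4.865} yields log [Zn2+(aq)] = −3.096, i.e. 0.00080 M.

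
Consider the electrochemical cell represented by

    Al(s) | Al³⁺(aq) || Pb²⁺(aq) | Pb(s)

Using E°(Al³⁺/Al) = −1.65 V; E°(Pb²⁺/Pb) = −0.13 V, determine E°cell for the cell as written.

+1.52 V

By convention the left-hand electrode in cell notation is the anode (oxidation) and the right-hand electrode is the cathode (reduction).
E°cell = E°(right) − E°(left) = −0.13 − (−1.65) = +1.52 V.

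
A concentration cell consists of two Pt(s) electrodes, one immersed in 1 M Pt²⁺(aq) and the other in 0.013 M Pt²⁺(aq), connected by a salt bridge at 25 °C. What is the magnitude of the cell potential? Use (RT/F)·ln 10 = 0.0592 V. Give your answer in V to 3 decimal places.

For a concentration cell E°cell = 0, since both electrodes use the same couple.
The compartment with the higher Pt²⁺(aq) concentration (1 M) acts as the cathode; ions are reduced there and produced at the dilute (0.013 M) anode.
With n = 2, Ecell = −(0.0592/2)·log([dilute]/[conc]) = −(0.0592/2)·log(0.013/1) = +0.056 V.

0.056 V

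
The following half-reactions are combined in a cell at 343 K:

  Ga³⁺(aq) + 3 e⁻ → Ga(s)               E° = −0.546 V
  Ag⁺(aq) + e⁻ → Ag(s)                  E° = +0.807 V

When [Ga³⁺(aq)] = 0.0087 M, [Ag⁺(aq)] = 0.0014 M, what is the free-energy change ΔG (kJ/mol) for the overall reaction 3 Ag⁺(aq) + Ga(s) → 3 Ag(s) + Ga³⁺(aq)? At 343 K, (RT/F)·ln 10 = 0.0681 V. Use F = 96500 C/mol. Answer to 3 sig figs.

E°cell = +0.807 − (−0.546) = +1.353 V; the balanced reaction transfers n = 3 electrons.
Here Q = [Ga³⁺(aq)] / [Ag⁺(aq)]^3 = 3.17×10^6 (log Q = 6.501), giving E = +1.353 − (0.0681/3)·(6.501) = +1.2054 V.
Finally ΔG = −nFE = −(3)(96500 C/mol)(+1.2054 V) = −349 kJ/mol.

−349 kJ/mol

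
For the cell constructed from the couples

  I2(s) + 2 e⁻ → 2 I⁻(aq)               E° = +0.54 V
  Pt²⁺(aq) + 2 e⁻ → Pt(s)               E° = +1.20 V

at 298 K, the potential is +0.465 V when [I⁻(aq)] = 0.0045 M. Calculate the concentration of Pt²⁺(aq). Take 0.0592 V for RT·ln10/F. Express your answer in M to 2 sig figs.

With Pt²⁺/Pt at the cathode and I₂/I⁻ at the anode, E°cell = +1.20 − (+0.54) = +0.66 V (n = 2).
Since E = E° − (0.0592/n)·log Q, log Q = n(E° − E)/0.0592 = 6.588.
Balancing electrons gives Pt²⁺(aq) + 2 I⁻(aq) → Pt(s) + I2(s); thus Q = 1 / ([Pt²⁺(aq)]·[I⁻(aq)]^2).
Solving for the unknown gives log [Pt²⁺(aq)] = −1.894, so [Pt²⁺(aq)] ≈ 0.013 M.

0.013 M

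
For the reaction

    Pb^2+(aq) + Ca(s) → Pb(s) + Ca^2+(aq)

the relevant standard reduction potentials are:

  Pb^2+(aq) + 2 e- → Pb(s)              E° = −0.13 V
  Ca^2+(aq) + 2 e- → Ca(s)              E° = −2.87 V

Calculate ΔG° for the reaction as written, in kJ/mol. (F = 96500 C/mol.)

In the reaction as written Pb^2+(aq) is reduced, so the Pb²⁺/Pb couple is the cathode and Ca²⁺/Ca is the anode.
E°cell = −0.13 − (−2.87) = +2.74 V; balancing electrons gives n = 2.
ΔG° = −nFE°cell = −(2)(96500)(+2.74) J/mol = −529 kJ/mol.

−529 kJ/mol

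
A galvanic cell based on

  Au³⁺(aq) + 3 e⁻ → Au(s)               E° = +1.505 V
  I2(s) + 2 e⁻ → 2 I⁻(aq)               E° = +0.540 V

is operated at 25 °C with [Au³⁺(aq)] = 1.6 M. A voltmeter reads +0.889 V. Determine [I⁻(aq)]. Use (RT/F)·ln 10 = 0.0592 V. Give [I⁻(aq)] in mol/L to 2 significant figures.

With Au³⁺/Au at the cathode and I₂/I⁻ at the anode, E°cell = +1.505 − (+0.540) = +0.965 V (n = 6).
From the Nernst equation, log Q = n(E° − E)/0.0592 = 6·(+0.965 − (+0.889))/0.0592 = 7.703.
The balanced reaction is 2 Au³⁺(aq) + 6 I⁻(aq) → 2 Au(s) + 3 I2(s), so Q = 1 / ([Au³⁺(aq)]^2·[I⁻(aq)]^6).
Solving for the unknown gives log [I⁻(aq)] = −1.352, so [I⁻(aq)] ≈ 0.044 M.

0.044 M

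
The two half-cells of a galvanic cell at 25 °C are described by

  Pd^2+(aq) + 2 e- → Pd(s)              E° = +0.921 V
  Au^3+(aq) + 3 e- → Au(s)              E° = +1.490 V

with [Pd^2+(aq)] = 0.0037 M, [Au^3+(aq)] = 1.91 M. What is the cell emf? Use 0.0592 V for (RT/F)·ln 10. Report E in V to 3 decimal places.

+0.647 V

The Au³⁺/Au couple has the more positive E°, so it is the cathode; Pd²⁺/Pd is the anode.
E°cell = E°cat − E°an = +1.490 − (+0.921) = +0.569 V; n = 6.
Balancing gives 2 Au^3+(aq) + 3 Pd(s) → 2 Au(s) + 3 Pd^2+(aq); hence Q = [Pd^2+(aq)]^3 / [Au^3+(aq)]^2 = 1.39×10^−8 (log Q = −7.857).
Applying E = E° − (RT ln10/nF)·log Q gives +0.569 − (0.0592/6)(−7.857) = +0.647 V.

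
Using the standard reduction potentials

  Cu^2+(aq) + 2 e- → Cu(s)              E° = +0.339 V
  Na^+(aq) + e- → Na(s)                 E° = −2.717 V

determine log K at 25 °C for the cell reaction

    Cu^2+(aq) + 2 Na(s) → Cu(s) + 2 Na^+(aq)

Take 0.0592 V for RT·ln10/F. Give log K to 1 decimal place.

log K = 103.2

The Cu²⁺/Cu couple is reduced (cathode); E°cell = +0.339 − (−2.717) = +3.056 V with n = 2.
At equilibrium E = 0, so log K = nE°cell / 0.0592 = (2)(+3.056) / 0.0592 = 103.2.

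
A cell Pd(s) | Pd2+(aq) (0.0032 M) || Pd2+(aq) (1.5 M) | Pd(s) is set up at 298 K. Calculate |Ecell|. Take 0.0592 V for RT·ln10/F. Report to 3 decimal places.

For a concentration cell E°cell = 0, since both electrodes use the same couple.
The compartment with the higher Pd2+(aq) concentration (1.5 M) acts as the cathode; ions are reduced there and produced at the dilute (0.0032 M) anode.
With n = 2, Ecell = −(0.0592/2)·log([dilute]/[conc]) = −(0.0592/2)·log(0.0032/1.5) = +0.079 V.

0.079 V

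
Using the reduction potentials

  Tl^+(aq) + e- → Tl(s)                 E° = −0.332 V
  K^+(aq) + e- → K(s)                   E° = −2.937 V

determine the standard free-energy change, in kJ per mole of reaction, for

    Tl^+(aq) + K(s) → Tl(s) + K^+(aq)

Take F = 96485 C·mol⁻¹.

In the reaction as written Tl^+(aq) is reduced, so the Tl⁺/Tl couple is the cathode and K⁺/K is the anode.
E°cell = −0.332 − (−2.937) = +2.605 V; balancing electrons gives n = 1.
ΔG° = −nFE°cell = −(1)(96485)(+2.605) J/mol = −251 kJ/mol.

−251 kJ/mol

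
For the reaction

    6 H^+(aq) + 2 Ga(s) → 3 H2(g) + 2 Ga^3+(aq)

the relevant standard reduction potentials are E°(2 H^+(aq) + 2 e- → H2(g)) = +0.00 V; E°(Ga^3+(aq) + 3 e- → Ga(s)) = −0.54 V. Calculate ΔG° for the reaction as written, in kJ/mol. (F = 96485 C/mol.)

In the reaction as written H^+(aq) is reduced, so the 2H⁺/H₂ couple is the cathode and Ga³⁺/Ga is the anode.
E°cell = +0.00 − (−0.54) = +0.54 V; balancing electrons gives n = 6.
ΔG° = −nFE°cell = −(6)(96485)(+0.54) J/mol = −313 kJ/mol.

−313 kJ/mol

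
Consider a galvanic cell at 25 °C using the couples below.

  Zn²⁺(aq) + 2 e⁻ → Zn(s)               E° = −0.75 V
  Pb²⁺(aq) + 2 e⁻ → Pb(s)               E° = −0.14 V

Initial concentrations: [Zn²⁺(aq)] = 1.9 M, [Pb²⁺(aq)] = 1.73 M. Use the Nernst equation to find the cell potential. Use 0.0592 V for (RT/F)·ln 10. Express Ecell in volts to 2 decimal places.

Pb²⁺/Pb is reduced (cathode, E° = −0.14 V) and Zn²⁺/Zn is oxidized (anode).
E°cell = E°cat − E°an = −0.14 − (−0.75) = +0.61 V; n = 2.
For the overall reaction Pb²⁺(aq) + Zn(s) → Pb(s) + Zn²⁺(aq), Q = [Zn²⁺(aq)] / [Pb²⁺(aq)] = 1.1, giving log Q = 0.041.
E = E° − (0.0592/n)·log Q = +0.61 − (0.0592/2)(0.041) = +0.61 V.

+0.61 V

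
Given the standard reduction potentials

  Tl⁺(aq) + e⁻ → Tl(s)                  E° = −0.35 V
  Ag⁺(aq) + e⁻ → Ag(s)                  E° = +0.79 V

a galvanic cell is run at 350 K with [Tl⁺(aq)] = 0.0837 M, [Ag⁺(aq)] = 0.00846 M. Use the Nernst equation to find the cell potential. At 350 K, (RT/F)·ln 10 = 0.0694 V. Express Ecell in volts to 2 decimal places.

Since E°(Ag⁺/Ag) > E°(Tl⁺/Tl), Ag⁺/Ag serves as the cathode.
E°cell = +0.79 − (−0.35) = +1.14 V, with n = 1 electron transferred.
The balanced reaction is Ag⁺(aq) + Tl(s) → Ag(s) + Tl⁺(aq), so Q = [Tl⁺(aq)] / [Ag⁺(aq)] = 9.89 and log Q = 0.995.
Applying E = E° − (RT ln10/nF)·log Q gives +1.14 − (0.0694/1)(0.995) = +1.07 V.

+1.07 V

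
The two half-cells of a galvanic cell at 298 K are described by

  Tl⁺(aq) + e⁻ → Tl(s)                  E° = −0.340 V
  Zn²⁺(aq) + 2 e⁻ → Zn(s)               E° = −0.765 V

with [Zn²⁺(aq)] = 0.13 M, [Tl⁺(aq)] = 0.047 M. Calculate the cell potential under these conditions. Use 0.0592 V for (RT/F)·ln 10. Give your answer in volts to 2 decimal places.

Since E°(Tl⁺/Tl) > E°(Zn²⁺/Zn), Tl⁺/Tl serves as the cathode.
The standard potential is −0.340 − (−0.765) = +0.425 V and the balanced reaction transfers n = 2 electrons.
For the overall reaction 2 Tl⁺(aq) + Zn(s) → 2 Tl(s) + Zn²⁺(aq), Q = [Zn²⁺(aq)] / [Tl⁺(aq)]^2 = 58.9, giving log Q = 1.770.
Applying E = E° − (RT ln10/nF)·log Q gives +0.425 − (0.0592/2)(1.770) = +0.37 V.

+0.37 V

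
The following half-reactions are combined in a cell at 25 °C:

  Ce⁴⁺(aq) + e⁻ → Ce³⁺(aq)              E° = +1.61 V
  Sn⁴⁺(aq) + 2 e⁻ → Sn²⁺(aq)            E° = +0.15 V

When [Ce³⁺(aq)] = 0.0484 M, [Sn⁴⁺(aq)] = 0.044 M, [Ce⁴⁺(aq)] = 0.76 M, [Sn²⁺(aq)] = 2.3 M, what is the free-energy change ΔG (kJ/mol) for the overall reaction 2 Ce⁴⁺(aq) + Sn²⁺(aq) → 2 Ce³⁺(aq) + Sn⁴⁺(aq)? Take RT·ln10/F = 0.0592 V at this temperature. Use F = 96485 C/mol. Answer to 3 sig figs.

E°cell = +1.61 − (+0.15) = +1.46 V; the balanced reaction transfers n = 2 electrons.
The reaction quotient is ([Ce³⁺(aq)]^2·[Sn⁴⁺(aq)]) / ([Ce⁴⁺(aq)]^2·[Sn²⁺(aq)]) = 7.76×10^−5; by Nernst, E = +1.46 − (0.0592/2)(−4.110) = +1.5817 V.
Then ΔG = −nFE = −2 × 96485 × +1.5817 J/mol = −305 kJ/mol.

−305 kJ/mol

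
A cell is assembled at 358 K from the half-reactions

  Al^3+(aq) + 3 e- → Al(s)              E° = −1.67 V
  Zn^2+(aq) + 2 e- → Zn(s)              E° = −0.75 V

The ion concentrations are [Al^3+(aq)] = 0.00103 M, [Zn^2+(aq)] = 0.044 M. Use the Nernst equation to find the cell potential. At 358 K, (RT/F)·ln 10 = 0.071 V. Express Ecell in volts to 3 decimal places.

Since E°(Zn²⁺/Zn) > E°(Al³⁺/Al), Zn²⁺/Zn serves as the cathode.
E°cell = E°cat − E°an = −0.75 − (−1.67) = +0.92 V; n = 6.
For the overall reaction 3 Zn^2+(aq) + 2 Al(s) → 3 Zn(s) + 2 Al^3+(aq), Q = [Al^3+(aq)]^2 / [Zn^2+(aq)]^3 = 0.0125, giving log Q = −1.905.
Applying E = E° − (RT ln10/nF)·log Q gives +0.92 − (0.071/6)(−1.905) = +0.943 V.

+0.943 V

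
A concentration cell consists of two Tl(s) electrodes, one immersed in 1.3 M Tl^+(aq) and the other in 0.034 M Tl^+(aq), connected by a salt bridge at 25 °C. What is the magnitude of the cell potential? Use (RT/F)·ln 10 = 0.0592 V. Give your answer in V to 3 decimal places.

0.094 V

For a concentration cell E°cell = 0, since both electrodes use the same couple.
The compartment with the higher Tl^+(aq) concentration (1.3 M) acts as the cathode; ions are reduced there and produced at the dilute (0.034 M) anode.
With n = 1, Ecell = −(0.0592/1)·log([dilute]/[conc]) = −(0.0592/1)·log(0.034/1.3) = +0.094 V.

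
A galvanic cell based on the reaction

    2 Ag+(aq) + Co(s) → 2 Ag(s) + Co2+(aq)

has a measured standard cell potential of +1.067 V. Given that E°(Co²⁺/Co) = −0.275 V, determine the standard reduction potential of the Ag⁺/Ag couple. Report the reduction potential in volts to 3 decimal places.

In the reaction as written the Ag⁺/Ag couple is reduced (cathode) and Co²⁺/Co is oxidized (anode), so E°cell = E°(Ag⁺/Ag) − E°(Co²⁺/Co).
E°(Ag⁺/Ag) = E°cell + E°(anode) = +1.067 + (−0.275) = +0.792 V.

+0.792 V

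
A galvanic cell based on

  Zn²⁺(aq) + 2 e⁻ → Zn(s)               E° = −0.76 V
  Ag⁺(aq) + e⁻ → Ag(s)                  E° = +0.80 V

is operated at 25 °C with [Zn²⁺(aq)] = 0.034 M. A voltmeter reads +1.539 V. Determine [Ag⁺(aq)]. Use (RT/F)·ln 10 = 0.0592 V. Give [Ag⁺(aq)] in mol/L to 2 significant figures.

With Ag⁺/Ag at the cathode and Zn²⁺/Zn at the anode, E°cell = +0.80 − (−0.76) = +1.56 V (n = 2).
Rearranging E = E° − (0.0592/n)·log Q gives log Q = 2(+1.56 − (+1.539))/0.0592 = 0.709.
For 2 Ag⁺(aq) + Zn(s) → 2 Ag(s) + Zn²⁺(aq), the reaction quotient is Q = [Zn²⁺(aq)] / [Ag⁺(aq)]^2.
Substituting the known concentrations and solving, log [Ag⁺(aq)] = −1.089 and [Ag⁺(aq)] = 0.081 M.

0.081 M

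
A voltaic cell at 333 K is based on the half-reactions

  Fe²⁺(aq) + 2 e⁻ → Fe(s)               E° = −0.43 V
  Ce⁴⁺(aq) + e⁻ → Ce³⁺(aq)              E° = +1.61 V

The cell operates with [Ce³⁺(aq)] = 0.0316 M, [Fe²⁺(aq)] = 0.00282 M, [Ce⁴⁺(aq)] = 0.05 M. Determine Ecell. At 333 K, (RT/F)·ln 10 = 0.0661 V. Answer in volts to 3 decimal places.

+2.137 V

Since E°(Ce⁴⁺/Ce³⁺) > E°(Fe²⁺/Fe), Ce⁴⁺/Ce³⁺ serves as the cathode.
The standard potential is +1.61 − (−0.43) = +2.04 V and the balanced reaction transfers n = 2 electrons.
For the overall reaction 2 Ce⁴⁺(aq) + Fe(s) → 2 Ce³⁺(aq) + Fe²⁺(aq), Q = ([Ce³⁺(aq)]^2·[Fe²⁺(aq)]) / [Ce⁴⁺(aq)]^2 = 0.00113, giving log Q = −2.948.
By the Nernst equation, E = +2.04 − (0.0661/2)·(−2.948) = +2.137 V.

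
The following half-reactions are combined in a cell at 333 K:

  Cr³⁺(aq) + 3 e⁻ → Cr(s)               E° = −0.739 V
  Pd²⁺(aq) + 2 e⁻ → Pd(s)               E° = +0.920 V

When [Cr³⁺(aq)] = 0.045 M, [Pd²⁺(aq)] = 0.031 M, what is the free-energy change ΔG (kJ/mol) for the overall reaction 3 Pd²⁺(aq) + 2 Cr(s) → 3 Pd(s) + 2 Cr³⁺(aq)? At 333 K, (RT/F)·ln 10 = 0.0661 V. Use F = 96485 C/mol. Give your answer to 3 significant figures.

The standard cell potential is +0.920 − (−0.739) = +1.659 V, with n = 6 electrons in the balanced equation.
Q = [Cr³⁺(aq)]^2 / [Pd²⁺(aq)]^3 = 68, so log Q = 1.832 and E = +1.659 − (0.0661/6)(1.832) = +1.6388 V.
Then ΔG = −nFE = −6 × 96485 × +1.6388 J/mol = −949 kJ/mol.

−949 kJ/mol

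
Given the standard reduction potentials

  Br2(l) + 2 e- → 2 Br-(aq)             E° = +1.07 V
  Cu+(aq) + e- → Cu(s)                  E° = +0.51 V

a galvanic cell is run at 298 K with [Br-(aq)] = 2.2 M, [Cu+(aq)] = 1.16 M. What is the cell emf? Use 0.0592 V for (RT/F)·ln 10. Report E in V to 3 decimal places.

+0.536 V

Br₂/Br⁻ is reduced (cathode, E° = +1.07 V) and Cu⁺/Cu is oxidized (anode).
E°cell = E°cat − E°an = +1.07 − (+0.51) = +0.56 V; n = 2.
The balanced reaction is Br2(l) + 2 Cu(s) → 2 Br-(aq) + 2 Cu+(aq), so Q = [Br-(aq)]^2·[Cu+(aq)]^2 = 6.51 and log Q = 0.814.
E = E° − (0.0592/n)·log Q = +0.56 − (0.0592/2)(0.814) = +0.536 V.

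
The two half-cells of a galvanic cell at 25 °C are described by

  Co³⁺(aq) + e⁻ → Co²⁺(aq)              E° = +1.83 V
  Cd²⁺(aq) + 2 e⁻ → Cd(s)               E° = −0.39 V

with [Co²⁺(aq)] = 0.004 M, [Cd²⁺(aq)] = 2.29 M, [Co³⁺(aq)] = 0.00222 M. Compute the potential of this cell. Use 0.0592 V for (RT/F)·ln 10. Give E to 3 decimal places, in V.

The Co³⁺/Co²⁺ couple has the more positive E°, so it is the cathode; Cd²⁺/Cd is the anode.
E°cell = +1.83 − (−0.39) = +2.22 V, with n = 2 electrons transferred.
The balanced reaction is 2 Co³⁺(aq) + Cd(s) → 2 Co²⁺(aq) + Cd²⁺(aq), so Q = ([Co²⁺(aq)]^2·[Cd²⁺(aq)]) / [Co³⁺(aq)]^2 = 7.43 and log Q = 0.871.
Applying E = E° − (RT ln10/nF)·log Q gives +2.22 − (0.0592/2)(0.871) = +2.194 V.

+2.194 V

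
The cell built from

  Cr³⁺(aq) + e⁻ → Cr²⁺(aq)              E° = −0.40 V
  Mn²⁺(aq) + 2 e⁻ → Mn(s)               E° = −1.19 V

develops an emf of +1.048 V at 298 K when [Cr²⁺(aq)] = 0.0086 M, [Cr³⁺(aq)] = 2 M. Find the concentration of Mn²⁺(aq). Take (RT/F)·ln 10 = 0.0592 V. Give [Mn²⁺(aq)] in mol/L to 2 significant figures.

0.00010 M

With Cr³⁺/Cr²⁺ at the cathode and Mn²⁺/Mn at the anode, E°cell = −0.40 − (−1.19) = +0.79 V (n = 2).
Since E = E° − (0.0592/n)·log Q, log Q = n(E° − E)/0.0592 = −8.716.
Balancing electrons gives 2 Cr³⁺(aq) + Mn(s) → 2 Cr²⁺(aq) + Mn²⁺(aq); thus Q = ([Cr²⁺(aq)]^2·[Mn²⁺(aq)]) / [Cr³⁺(aq)]^2.
Solving for the unknown gives log [Mn²⁺(aq)] = −3.983, so [Mn²⁺(aq)] ≈ 0.00010 M.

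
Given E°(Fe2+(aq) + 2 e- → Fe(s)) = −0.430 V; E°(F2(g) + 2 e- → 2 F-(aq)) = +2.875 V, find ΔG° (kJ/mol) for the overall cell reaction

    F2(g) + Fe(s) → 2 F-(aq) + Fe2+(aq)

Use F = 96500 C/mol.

In the reaction as written F2(g) is reduced, so the F₂/F⁻ couple is the cathode and Fe²⁺/Fe is the anode.
E°cell = +2.875 − (−0.430) = +3.305 V; balancing electrons gives n = 2.
ΔG° = −nFE°cell = −(2)(96500)(+3.305) J/mol = −638 kJ/mol.

−638 kJ/mol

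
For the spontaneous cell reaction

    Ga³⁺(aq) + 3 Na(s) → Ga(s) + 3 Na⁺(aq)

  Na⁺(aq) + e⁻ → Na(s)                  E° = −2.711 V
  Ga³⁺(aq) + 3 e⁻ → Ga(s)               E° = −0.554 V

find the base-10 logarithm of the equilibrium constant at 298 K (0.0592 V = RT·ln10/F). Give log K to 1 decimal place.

log K = 109.3

The Ga³⁺/Ga couple is reduced (cathode); E°cell = −0.554 − (−2.711) = +2.157 V with n = 3.
At equilibrium E = 0, so log K = nE°cell / 0.0592 = (3)(+2.157) / 0.0592 = 109.3.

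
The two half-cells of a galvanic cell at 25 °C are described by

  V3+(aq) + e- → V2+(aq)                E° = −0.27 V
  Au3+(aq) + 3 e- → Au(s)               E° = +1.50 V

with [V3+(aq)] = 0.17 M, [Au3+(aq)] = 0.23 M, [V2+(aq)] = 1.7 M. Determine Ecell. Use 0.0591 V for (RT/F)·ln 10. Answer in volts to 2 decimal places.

The Au³⁺/Au couple has the more positive E°, so it is the cathode; V³⁺/V²⁺ is the anode.
E°cell = +1.50 − (−0.27) = +1.77 V, with n = 3 electrons transferred.
Balancing gives Au3+(aq) + 3 V2+(aq) → Au(s) + 3 V3+(aq); hence Q = [V3+(aq)]^3 / ([Au3+(aq)]·[V2+(aq)]^3) = 0.00435 (log Q = −2.362).
Applying E = E° − (RT ln10/nF)·log Q gives +1.77 − (0.0591/3)(−2.362) = +1.82 V.

+1.82 V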